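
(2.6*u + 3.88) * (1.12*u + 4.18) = 2.912*u^2 + 15.2136*u + 16.2184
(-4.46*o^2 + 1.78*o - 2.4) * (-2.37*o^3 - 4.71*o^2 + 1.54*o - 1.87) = 10.5702*o^5 + 16.788*o^4 - 9.5642*o^3 + 22.3854*o^2 - 7.0246*o + 4.488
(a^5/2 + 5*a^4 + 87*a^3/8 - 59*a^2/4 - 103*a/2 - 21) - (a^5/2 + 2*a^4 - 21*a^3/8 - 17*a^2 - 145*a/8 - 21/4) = 3*a^4 + 27*a^3/2 + 9*a^2/4 - 267*a/8 - 63/4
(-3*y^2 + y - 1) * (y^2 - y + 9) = -3*y^4 + 4*y^3 - 29*y^2 + 10*y - 9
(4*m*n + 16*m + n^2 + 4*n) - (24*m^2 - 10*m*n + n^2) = -24*m^2 + 14*m*n + 16*m + 4*n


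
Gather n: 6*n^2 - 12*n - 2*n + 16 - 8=6*n^2 - 14*n + 8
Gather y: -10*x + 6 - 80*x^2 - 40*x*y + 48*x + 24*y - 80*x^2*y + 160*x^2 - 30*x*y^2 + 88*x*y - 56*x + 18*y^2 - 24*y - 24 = 80*x^2 - 18*x + y^2*(18 - 30*x) + y*(-80*x^2 + 48*x) - 18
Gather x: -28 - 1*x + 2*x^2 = 2*x^2 - x - 28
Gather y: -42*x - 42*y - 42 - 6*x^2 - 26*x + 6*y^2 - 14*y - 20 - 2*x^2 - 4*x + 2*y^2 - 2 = -8*x^2 - 72*x + 8*y^2 - 56*y - 64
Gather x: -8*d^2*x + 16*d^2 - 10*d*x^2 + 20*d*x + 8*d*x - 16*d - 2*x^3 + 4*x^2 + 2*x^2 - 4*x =16*d^2 - 16*d - 2*x^3 + x^2*(6 - 10*d) + x*(-8*d^2 + 28*d - 4)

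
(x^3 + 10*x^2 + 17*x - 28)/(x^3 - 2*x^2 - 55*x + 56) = (x + 4)/(x - 8)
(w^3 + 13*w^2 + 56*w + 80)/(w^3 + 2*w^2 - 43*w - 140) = (w + 4)/(w - 7)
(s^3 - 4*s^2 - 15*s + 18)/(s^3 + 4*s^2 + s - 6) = (s - 6)/(s + 2)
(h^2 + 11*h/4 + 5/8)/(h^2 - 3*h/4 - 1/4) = (h + 5/2)/(h - 1)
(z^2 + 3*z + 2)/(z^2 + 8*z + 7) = (z + 2)/(z + 7)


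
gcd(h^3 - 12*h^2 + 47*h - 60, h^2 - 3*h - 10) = h - 5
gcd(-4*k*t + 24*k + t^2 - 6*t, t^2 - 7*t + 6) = t - 6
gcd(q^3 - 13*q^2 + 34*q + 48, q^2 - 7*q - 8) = q^2 - 7*q - 8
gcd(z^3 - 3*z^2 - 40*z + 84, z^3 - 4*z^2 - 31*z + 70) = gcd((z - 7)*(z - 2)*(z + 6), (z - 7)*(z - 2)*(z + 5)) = z^2 - 9*z + 14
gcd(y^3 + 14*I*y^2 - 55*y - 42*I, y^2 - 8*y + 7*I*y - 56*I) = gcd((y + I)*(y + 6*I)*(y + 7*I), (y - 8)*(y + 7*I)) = y + 7*I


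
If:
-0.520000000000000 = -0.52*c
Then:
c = 1.00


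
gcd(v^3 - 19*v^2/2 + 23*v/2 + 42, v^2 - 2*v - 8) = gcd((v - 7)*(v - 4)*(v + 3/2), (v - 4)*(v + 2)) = v - 4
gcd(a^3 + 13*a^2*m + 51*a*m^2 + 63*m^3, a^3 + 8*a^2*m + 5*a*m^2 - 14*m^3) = a + 7*m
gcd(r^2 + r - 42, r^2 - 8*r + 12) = r - 6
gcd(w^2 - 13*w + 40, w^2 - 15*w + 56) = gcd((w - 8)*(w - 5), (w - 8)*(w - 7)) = w - 8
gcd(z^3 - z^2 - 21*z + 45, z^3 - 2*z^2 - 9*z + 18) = z - 3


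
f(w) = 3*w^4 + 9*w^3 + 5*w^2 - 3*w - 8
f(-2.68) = 17.47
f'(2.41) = 345.89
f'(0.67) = 19.43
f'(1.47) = 108.16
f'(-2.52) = -48.78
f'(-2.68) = -66.86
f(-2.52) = 8.27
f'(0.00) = -3.00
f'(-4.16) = -441.24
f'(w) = 12*w^3 + 27*w^2 + 10*w - 3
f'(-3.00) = -114.00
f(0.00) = -8.00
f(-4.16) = 341.54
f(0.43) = -7.55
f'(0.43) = 7.25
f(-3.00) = 46.00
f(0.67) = -4.45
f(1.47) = 40.99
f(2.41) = 240.99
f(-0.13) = -7.54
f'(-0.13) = -3.87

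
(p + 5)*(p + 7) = p^2 + 12*p + 35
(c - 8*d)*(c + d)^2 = c^3 - 6*c^2*d - 15*c*d^2 - 8*d^3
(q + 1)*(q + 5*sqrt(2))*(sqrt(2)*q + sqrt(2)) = sqrt(2)*q^3 + 2*sqrt(2)*q^2 + 10*q^2 + sqrt(2)*q + 20*q + 10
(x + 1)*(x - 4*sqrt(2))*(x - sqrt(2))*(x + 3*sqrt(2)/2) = x^4 - 7*sqrt(2)*x^3/2 + x^3 - 7*x^2 - 7*sqrt(2)*x^2/2 - 7*x + 12*sqrt(2)*x + 12*sqrt(2)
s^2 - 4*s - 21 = (s - 7)*(s + 3)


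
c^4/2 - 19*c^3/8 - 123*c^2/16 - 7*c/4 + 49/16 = (c/2 + 1/2)*(c - 7)*(c - 1/2)*(c + 7/4)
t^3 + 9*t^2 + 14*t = t*(t + 2)*(t + 7)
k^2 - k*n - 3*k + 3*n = (k - 3)*(k - n)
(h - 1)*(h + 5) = h^2 + 4*h - 5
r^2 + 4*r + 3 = (r + 1)*(r + 3)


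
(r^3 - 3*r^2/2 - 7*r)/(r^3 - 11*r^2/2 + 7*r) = (r + 2)/(r - 2)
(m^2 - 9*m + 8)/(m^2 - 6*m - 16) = (m - 1)/(m + 2)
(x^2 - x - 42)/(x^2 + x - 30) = (x - 7)/(x - 5)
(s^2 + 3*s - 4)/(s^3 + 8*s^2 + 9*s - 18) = (s + 4)/(s^2 + 9*s + 18)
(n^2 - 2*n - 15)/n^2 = 1 - 2/n - 15/n^2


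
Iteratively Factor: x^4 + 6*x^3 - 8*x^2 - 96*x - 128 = (x + 2)*(x^3 + 4*x^2 - 16*x - 64) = (x + 2)*(x + 4)*(x^2 - 16) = (x + 2)*(x + 4)^2*(x - 4)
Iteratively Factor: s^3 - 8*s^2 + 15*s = (s - 5)*(s^2 - 3*s) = (s - 5)*(s - 3)*(s)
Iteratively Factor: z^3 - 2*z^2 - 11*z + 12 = (z - 4)*(z^2 + 2*z - 3) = (z - 4)*(z + 3)*(z - 1)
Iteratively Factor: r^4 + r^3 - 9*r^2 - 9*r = (r + 3)*(r^3 - 2*r^2 - 3*r) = (r - 3)*(r + 3)*(r^2 + r) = (r - 3)*(r + 1)*(r + 3)*(r)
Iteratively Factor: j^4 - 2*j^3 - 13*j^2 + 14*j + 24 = (j - 4)*(j^3 + 2*j^2 - 5*j - 6) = (j - 4)*(j + 1)*(j^2 + j - 6) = (j - 4)*(j + 1)*(j + 3)*(j - 2)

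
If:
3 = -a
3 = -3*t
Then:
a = -3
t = -1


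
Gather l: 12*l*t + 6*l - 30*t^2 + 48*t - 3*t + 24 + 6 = l*(12*t + 6) - 30*t^2 + 45*t + 30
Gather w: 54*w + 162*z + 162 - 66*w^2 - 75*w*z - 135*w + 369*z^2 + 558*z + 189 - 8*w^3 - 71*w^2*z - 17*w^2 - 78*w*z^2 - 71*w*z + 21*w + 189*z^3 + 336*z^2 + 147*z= -8*w^3 + w^2*(-71*z - 83) + w*(-78*z^2 - 146*z - 60) + 189*z^3 + 705*z^2 + 867*z + 351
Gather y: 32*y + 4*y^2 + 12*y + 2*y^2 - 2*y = 6*y^2 + 42*y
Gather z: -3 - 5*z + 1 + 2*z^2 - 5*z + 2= 2*z^2 - 10*z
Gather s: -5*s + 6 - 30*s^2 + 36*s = -30*s^2 + 31*s + 6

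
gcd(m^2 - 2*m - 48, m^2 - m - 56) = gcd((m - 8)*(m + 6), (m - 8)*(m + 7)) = m - 8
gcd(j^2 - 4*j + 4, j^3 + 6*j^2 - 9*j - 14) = j - 2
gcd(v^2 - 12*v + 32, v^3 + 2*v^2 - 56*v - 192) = v - 8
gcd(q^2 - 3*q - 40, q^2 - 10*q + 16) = q - 8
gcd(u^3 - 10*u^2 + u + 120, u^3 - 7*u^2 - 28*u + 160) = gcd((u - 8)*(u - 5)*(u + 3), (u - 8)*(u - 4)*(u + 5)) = u - 8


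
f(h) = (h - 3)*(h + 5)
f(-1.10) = -15.99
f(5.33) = 24.07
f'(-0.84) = 0.32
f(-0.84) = -15.97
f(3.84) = 7.43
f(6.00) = 33.00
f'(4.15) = 10.30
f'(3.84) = 9.68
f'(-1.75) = -1.50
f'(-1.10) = -0.20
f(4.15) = 10.52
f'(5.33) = 12.66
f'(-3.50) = -5.00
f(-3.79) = -8.22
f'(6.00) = 14.00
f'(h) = 2*h + 2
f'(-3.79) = -5.58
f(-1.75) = -15.44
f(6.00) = 33.00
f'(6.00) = 14.00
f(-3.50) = -9.75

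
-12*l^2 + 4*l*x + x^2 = (-2*l + x)*(6*l + x)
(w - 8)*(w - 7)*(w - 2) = w^3 - 17*w^2 + 86*w - 112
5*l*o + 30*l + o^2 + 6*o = (5*l + o)*(o + 6)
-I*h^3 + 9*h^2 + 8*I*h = h*(h + 8*I)*(-I*h + 1)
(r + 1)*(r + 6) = r^2 + 7*r + 6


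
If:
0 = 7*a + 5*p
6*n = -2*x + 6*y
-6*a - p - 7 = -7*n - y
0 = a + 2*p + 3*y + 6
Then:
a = 5*y/3 + 10/3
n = 20*y/21 + 67/21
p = -7*y/3 - 14/3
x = y/7 - 67/7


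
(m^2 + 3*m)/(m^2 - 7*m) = (m + 3)/(m - 7)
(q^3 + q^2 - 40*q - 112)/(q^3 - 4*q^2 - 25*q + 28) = (q + 4)/(q - 1)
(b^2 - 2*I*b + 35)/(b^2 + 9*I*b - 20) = (b - 7*I)/(b + 4*I)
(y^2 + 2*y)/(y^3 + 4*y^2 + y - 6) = y/(y^2 + 2*y - 3)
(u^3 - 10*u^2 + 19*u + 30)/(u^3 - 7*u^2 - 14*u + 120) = (u + 1)/(u + 4)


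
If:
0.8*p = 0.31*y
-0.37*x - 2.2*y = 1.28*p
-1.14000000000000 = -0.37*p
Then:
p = 3.08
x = -57.94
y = 7.95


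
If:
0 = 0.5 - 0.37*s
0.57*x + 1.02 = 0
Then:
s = 1.35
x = -1.79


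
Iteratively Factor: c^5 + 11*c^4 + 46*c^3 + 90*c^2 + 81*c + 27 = (c + 3)*(c^4 + 8*c^3 + 22*c^2 + 24*c + 9) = (c + 3)^2*(c^3 + 5*c^2 + 7*c + 3) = (c + 3)^3*(c^2 + 2*c + 1) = (c + 1)*(c + 3)^3*(c + 1)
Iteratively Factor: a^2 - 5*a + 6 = (a - 2)*(a - 3)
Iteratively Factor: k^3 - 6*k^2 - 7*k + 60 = (k - 4)*(k^2 - 2*k - 15) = (k - 4)*(k + 3)*(k - 5)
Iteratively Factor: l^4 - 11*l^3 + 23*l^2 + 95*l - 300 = (l + 3)*(l^3 - 14*l^2 + 65*l - 100) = (l - 4)*(l + 3)*(l^2 - 10*l + 25) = (l - 5)*(l - 4)*(l + 3)*(l - 5)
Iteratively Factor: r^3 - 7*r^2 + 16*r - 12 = (r - 3)*(r^2 - 4*r + 4) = (r - 3)*(r - 2)*(r - 2)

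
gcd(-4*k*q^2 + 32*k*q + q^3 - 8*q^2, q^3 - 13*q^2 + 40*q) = q^2 - 8*q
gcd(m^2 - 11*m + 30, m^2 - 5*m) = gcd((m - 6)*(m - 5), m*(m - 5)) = m - 5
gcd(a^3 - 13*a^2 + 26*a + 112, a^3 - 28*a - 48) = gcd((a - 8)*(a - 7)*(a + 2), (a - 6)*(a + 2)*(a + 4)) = a + 2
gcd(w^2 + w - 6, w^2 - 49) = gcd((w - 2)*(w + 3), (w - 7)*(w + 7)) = 1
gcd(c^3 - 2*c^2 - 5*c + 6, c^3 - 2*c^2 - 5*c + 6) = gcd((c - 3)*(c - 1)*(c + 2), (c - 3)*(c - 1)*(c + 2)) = c^3 - 2*c^2 - 5*c + 6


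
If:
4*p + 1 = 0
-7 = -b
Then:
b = 7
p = -1/4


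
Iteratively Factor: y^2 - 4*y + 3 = (y - 3)*(y - 1)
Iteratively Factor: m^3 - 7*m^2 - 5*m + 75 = (m - 5)*(m^2 - 2*m - 15) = (m - 5)*(m + 3)*(m - 5)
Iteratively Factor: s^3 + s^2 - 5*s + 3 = (s + 3)*(s^2 - 2*s + 1) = (s - 1)*(s + 3)*(s - 1)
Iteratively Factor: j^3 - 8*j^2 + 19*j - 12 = (j - 4)*(j^2 - 4*j + 3) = (j - 4)*(j - 3)*(j - 1)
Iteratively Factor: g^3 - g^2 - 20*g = (g + 4)*(g^2 - 5*g) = (g - 5)*(g + 4)*(g)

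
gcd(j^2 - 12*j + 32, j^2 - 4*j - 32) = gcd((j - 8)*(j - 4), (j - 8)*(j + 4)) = j - 8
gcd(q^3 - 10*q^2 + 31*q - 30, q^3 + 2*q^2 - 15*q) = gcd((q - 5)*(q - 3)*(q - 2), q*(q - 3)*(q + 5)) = q - 3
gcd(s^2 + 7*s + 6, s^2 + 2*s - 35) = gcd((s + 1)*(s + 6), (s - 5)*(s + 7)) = 1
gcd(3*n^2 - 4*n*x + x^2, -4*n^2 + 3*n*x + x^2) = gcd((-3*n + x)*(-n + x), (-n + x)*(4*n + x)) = -n + x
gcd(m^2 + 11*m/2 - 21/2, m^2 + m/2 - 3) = m - 3/2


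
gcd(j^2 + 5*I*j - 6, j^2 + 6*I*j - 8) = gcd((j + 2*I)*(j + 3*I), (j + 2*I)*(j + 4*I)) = j + 2*I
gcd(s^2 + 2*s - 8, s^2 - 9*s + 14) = s - 2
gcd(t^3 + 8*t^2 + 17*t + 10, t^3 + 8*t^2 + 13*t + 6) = t + 1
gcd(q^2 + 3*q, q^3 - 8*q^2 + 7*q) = q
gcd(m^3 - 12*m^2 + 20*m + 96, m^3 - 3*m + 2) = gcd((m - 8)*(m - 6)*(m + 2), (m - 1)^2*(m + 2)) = m + 2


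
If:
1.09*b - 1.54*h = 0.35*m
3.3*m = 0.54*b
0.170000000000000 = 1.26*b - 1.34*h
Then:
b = 0.47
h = 0.32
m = 0.08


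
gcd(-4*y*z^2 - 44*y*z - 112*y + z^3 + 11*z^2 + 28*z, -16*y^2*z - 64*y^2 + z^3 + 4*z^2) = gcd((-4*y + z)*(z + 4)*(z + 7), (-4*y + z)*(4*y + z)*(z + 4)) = 4*y*z + 16*y - z^2 - 4*z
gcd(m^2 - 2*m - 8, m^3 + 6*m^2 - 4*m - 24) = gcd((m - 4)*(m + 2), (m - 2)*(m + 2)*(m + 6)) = m + 2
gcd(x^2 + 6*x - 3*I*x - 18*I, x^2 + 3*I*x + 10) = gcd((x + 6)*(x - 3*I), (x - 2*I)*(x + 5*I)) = 1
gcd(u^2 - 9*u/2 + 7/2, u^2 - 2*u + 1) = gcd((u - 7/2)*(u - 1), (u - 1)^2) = u - 1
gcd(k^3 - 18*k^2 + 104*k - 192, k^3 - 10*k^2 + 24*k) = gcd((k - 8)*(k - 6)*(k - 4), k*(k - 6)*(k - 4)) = k^2 - 10*k + 24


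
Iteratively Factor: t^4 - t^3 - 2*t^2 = (t + 1)*(t^3 - 2*t^2) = t*(t + 1)*(t^2 - 2*t) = t*(t - 2)*(t + 1)*(t)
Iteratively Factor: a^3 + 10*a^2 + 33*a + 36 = (a + 3)*(a^2 + 7*a + 12) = (a + 3)^2*(a + 4)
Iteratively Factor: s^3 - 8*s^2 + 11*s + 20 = (s - 5)*(s^2 - 3*s - 4) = (s - 5)*(s + 1)*(s - 4)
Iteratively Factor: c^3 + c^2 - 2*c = (c + 2)*(c^2 - c) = c*(c + 2)*(c - 1)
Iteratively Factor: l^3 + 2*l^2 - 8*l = (l)*(l^2 + 2*l - 8) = l*(l + 4)*(l - 2)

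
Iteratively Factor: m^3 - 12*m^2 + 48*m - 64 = (m - 4)*(m^2 - 8*m + 16) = (m - 4)^2*(m - 4)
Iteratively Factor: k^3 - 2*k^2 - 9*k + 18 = (k + 3)*(k^2 - 5*k + 6) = (k - 2)*(k + 3)*(k - 3)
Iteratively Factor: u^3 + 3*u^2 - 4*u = (u - 1)*(u^2 + 4*u) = u*(u - 1)*(u + 4)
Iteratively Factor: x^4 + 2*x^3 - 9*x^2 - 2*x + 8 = (x - 1)*(x^3 + 3*x^2 - 6*x - 8) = (x - 1)*(x + 4)*(x^2 - x - 2) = (x - 2)*(x - 1)*(x + 4)*(x + 1)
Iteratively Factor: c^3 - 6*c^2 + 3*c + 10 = (c - 5)*(c^2 - c - 2) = (c - 5)*(c + 1)*(c - 2)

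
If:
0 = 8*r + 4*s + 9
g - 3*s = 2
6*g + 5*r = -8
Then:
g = -97/124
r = -41/62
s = -115/124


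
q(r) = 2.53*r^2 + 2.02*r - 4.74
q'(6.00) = 32.38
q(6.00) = 98.46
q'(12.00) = 62.74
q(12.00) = 383.82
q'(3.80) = 21.25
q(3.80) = 39.47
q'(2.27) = 13.51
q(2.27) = 12.88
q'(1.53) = 9.76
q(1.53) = 4.27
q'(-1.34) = -4.76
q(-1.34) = -2.90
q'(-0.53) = -0.66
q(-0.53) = -5.10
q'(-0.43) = -0.16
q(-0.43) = -5.14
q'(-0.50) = -0.51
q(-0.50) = -5.12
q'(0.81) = 6.12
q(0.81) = -1.44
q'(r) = 5.06*r + 2.02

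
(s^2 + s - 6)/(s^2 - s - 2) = (s + 3)/(s + 1)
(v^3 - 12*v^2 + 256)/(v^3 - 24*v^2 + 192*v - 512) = (v + 4)/(v - 8)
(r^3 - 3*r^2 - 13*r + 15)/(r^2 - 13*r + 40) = (r^2 + 2*r - 3)/(r - 8)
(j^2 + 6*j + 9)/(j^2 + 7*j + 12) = (j + 3)/(j + 4)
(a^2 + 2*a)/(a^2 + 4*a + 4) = a/(a + 2)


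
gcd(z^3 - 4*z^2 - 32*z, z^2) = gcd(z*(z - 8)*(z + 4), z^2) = z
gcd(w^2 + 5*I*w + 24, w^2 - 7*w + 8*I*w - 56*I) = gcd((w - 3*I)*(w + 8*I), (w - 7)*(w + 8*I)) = w + 8*I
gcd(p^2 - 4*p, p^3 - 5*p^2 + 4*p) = p^2 - 4*p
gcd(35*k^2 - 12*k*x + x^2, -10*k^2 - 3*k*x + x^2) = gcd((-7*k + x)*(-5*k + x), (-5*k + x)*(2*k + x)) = -5*k + x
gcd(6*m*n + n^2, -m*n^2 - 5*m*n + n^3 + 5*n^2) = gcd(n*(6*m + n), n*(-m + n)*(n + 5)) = n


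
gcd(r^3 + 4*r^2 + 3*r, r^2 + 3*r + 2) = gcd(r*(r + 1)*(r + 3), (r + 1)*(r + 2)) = r + 1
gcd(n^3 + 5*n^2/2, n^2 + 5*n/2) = n^2 + 5*n/2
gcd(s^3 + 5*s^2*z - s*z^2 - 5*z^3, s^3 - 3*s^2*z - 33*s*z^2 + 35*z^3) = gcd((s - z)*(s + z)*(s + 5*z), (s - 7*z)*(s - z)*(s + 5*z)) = -s^2 - 4*s*z + 5*z^2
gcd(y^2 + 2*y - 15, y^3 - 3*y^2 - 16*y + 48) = y - 3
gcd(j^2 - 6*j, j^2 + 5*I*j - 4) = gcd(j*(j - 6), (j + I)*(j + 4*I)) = 1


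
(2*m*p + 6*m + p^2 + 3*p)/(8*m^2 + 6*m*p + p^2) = (p + 3)/(4*m + p)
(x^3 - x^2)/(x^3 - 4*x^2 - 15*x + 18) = x^2/(x^2 - 3*x - 18)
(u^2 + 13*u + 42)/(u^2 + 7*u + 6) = (u + 7)/(u + 1)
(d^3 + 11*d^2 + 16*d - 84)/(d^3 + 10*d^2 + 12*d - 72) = (d + 7)/(d + 6)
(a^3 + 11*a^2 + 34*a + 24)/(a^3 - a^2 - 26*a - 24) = (a + 6)/(a - 6)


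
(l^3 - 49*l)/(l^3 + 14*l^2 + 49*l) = (l - 7)/(l + 7)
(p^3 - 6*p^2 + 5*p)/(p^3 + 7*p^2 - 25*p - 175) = p*(p - 1)/(p^2 + 12*p + 35)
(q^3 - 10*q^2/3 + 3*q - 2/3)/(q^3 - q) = (3*q^2 - 7*q + 2)/(3*q*(q + 1))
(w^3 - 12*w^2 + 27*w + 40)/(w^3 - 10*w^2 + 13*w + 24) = (w - 5)/(w - 3)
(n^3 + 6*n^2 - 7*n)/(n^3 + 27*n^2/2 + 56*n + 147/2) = 2*n*(n - 1)/(2*n^2 + 13*n + 21)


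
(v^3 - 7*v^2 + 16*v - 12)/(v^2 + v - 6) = (v^2 - 5*v + 6)/(v + 3)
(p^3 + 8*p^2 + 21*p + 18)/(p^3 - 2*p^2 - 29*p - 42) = (p + 3)/(p - 7)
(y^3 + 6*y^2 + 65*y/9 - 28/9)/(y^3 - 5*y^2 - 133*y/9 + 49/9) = (y + 4)/(y - 7)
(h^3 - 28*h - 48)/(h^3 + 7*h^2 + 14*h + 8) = (h - 6)/(h + 1)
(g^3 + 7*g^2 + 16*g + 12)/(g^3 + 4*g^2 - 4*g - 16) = (g^2 + 5*g + 6)/(g^2 + 2*g - 8)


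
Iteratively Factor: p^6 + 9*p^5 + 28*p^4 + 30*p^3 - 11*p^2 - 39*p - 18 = (p + 3)*(p^5 + 6*p^4 + 10*p^3 - 11*p - 6) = (p + 2)*(p + 3)*(p^4 + 4*p^3 + 2*p^2 - 4*p - 3) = (p + 1)*(p + 2)*(p + 3)*(p^3 + 3*p^2 - p - 3) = (p + 1)*(p + 2)*(p + 3)^2*(p^2 - 1) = (p + 1)^2*(p + 2)*(p + 3)^2*(p - 1)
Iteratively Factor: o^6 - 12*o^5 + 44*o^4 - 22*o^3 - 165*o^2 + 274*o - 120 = (o - 1)*(o^5 - 11*o^4 + 33*o^3 + 11*o^2 - 154*o + 120) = (o - 4)*(o - 1)*(o^4 - 7*o^3 + 5*o^2 + 31*o - 30) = (o - 4)*(o - 1)*(o + 2)*(o^3 - 9*o^2 + 23*o - 15) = (o - 5)*(o - 4)*(o - 1)*(o + 2)*(o^2 - 4*o + 3) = (o - 5)*(o - 4)*(o - 1)^2*(o + 2)*(o - 3)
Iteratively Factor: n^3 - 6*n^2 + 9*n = (n - 3)*(n^2 - 3*n) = n*(n - 3)*(n - 3)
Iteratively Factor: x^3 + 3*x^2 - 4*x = (x + 4)*(x^2 - x) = (x - 1)*(x + 4)*(x)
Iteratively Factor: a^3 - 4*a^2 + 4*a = (a)*(a^2 - 4*a + 4) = a*(a - 2)*(a - 2)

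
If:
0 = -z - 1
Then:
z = -1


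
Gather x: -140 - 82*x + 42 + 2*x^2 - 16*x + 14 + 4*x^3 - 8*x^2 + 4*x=4*x^3 - 6*x^2 - 94*x - 84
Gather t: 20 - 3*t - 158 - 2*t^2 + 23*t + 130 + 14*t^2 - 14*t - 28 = 12*t^2 + 6*t - 36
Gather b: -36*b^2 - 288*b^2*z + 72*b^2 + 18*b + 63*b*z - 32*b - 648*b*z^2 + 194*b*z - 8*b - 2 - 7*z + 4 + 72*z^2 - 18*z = b^2*(36 - 288*z) + b*(-648*z^2 + 257*z - 22) + 72*z^2 - 25*z + 2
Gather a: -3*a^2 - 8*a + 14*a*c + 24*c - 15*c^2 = -3*a^2 + a*(14*c - 8) - 15*c^2 + 24*c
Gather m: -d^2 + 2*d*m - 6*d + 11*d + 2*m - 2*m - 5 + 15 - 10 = -d^2 + 2*d*m + 5*d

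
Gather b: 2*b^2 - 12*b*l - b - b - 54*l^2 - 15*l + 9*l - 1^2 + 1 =2*b^2 + b*(-12*l - 2) - 54*l^2 - 6*l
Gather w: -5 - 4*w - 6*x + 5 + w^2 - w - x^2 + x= w^2 - 5*w - x^2 - 5*x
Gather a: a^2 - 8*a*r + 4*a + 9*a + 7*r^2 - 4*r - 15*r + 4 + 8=a^2 + a*(13 - 8*r) + 7*r^2 - 19*r + 12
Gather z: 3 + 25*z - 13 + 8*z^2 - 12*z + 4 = 8*z^2 + 13*z - 6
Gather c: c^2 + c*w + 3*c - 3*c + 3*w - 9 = c^2 + c*w + 3*w - 9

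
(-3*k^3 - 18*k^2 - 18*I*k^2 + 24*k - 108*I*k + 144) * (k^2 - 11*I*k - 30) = -3*k^5 - 18*k^4 + 15*I*k^4 - 84*k^3 + 90*I*k^3 - 504*k^2 + 276*I*k^2 - 720*k + 1656*I*k - 4320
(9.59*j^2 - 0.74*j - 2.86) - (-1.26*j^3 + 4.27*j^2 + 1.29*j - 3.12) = 1.26*j^3 + 5.32*j^2 - 2.03*j + 0.26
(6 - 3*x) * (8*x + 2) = -24*x^2 + 42*x + 12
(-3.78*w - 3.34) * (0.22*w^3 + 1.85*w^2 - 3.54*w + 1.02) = -0.8316*w^4 - 7.7278*w^3 + 7.2022*w^2 + 7.968*w - 3.4068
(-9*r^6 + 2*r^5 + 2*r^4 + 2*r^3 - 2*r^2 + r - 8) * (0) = 0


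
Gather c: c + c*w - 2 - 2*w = c*(w + 1) - 2*w - 2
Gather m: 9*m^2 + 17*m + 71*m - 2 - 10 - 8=9*m^2 + 88*m - 20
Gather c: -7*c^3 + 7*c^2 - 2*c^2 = -7*c^3 + 5*c^2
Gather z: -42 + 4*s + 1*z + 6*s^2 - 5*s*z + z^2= 6*s^2 + 4*s + z^2 + z*(1 - 5*s) - 42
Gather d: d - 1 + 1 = d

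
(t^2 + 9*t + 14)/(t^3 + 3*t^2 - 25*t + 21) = (t + 2)/(t^2 - 4*t + 3)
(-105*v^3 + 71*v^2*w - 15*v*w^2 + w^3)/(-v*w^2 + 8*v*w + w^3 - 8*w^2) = (105*v^3 - 71*v^2*w + 15*v*w^2 - w^3)/(w*(v*w - 8*v - w^2 + 8*w))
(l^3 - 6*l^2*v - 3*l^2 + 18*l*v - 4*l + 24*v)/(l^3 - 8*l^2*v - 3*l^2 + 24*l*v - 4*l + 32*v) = (-l + 6*v)/(-l + 8*v)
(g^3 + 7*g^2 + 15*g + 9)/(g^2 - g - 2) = (g^2 + 6*g + 9)/(g - 2)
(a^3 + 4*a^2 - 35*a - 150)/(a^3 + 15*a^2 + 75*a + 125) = (a - 6)/(a + 5)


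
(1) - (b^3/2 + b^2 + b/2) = -b^3/2 - b^2 - b/2 + 1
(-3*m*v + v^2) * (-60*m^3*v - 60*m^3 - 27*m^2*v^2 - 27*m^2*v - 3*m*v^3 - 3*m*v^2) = 180*m^4*v^2 + 180*m^4*v + 21*m^3*v^3 + 21*m^3*v^2 - 18*m^2*v^4 - 18*m^2*v^3 - 3*m*v^5 - 3*m*v^4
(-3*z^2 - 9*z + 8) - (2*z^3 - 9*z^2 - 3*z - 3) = -2*z^3 + 6*z^2 - 6*z + 11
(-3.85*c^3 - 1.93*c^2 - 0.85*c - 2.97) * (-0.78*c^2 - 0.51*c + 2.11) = 3.003*c^5 + 3.4689*c^4 - 6.4762*c^3 - 1.3222*c^2 - 0.2788*c - 6.2667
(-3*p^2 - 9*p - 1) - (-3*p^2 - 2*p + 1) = -7*p - 2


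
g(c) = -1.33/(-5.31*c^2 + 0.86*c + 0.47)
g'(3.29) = -0.02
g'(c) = -1.33*(10.62*c - 0.86)/(-5.31*c^2 + 0.86*c + 0.47)^2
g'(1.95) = -0.08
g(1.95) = 0.07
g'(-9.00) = 0.00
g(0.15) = -2.77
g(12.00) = 0.00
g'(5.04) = -0.00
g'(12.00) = -0.00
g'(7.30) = -0.00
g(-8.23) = 0.00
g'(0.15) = -4.24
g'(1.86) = -0.09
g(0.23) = -3.44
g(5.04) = 0.01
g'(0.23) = -14.06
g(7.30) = 0.00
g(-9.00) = 0.00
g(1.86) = 0.08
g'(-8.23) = 0.00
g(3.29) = 0.02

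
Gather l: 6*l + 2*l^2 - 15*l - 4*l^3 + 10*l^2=-4*l^3 + 12*l^2 - 9*l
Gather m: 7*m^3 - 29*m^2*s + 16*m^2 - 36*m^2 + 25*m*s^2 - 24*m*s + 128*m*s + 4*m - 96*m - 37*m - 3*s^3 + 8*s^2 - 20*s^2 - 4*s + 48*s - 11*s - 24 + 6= 7*m^3 + m^2*(-29*s - 20) + m*(25*s^2 + 104*s - 129) - 3*s^3 - 12*s^2 + 33*s - 18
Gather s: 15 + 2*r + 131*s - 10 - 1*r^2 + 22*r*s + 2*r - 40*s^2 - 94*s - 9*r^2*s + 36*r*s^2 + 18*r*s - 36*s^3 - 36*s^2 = -r^2 + 4*r - 36*s^3 + s^2*(36*r - 76) + s*(-9*r^2 + 40*r + 37) + 5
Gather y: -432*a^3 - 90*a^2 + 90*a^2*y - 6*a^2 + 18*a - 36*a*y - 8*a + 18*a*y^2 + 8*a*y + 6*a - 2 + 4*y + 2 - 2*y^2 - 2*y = -432*a^3 - 96*a^2 + 16*a + y^2*(18*a - 2) + y*(90*a^2 - 28*a + 2)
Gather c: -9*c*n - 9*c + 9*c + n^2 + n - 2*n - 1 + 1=-9*c*n + n^2 - n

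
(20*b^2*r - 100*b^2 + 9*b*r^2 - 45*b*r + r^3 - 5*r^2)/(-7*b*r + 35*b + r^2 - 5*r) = (20*b^2 + 9*b*r + r^2)/(-7*b + r)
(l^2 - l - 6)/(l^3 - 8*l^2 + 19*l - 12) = (l + 2)/(l^2 - 5*l + 4)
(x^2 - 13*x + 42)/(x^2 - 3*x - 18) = (x - 7)/(x + 3)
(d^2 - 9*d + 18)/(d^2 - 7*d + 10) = (d^2 - 9*d + 18)/(d^2 - 7*d + 10)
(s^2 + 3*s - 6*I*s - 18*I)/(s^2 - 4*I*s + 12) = (s + 3)/(s + 2*I)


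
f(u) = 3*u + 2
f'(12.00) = 3.00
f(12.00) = 38.00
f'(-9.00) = 3.00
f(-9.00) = -25.00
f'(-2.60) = 3.00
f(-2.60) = -5.80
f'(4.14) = 3.00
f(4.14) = 14.42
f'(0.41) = 3.00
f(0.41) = 3.23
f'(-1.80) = 3.00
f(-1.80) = -3.40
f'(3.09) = 3.00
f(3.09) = 11.27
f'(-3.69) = 3.00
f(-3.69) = -9.07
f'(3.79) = 3.00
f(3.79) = 13.37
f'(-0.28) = 3.00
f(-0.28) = 1.16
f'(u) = 3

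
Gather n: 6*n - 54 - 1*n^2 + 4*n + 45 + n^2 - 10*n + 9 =0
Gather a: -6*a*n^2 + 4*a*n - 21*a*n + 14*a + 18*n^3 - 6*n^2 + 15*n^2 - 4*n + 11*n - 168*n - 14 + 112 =a*(-6*n^2 - 17*n + 14) + 18*n^3 + 9*n^2 - 161*n + 98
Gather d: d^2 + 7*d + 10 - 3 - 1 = d^2 + 7*d + 6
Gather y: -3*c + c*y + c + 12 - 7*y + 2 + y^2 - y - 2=-2*c + y^2 + y*(c - 8) + 12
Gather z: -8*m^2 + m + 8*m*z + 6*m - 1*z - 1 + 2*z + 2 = -8*m^2 + 7*m + z*(8*m + 1) + 1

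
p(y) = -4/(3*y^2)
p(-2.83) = -0.17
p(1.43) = -0.65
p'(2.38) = 0.20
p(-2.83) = -0.17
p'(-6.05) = -0.01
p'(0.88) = 3.91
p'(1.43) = 0.91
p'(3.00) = 0.10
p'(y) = 8/(3*y^3)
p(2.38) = -0.24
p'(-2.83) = -0.12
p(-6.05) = -0.04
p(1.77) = -0.43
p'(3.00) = 0.10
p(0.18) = -41.15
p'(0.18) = 457.25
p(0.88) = -1.72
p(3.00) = -0.15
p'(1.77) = 0.48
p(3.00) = -0.15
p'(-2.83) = -0.12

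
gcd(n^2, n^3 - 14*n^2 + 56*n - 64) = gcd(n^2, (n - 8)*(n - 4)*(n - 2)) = 1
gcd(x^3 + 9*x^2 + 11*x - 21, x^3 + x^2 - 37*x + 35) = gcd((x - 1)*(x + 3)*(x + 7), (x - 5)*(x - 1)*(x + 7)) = x^2 + 6*x - 7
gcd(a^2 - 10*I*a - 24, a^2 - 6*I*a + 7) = 1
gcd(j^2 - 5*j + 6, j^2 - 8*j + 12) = j - 2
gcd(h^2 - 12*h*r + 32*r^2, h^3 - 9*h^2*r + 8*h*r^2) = -h + 8*r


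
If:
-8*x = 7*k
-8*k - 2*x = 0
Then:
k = 0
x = 0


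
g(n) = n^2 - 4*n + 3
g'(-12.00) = -28.00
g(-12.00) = 195.00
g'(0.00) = -4.00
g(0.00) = 3.00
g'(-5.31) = -14.62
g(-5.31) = 52.44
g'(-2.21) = -8.42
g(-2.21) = 16.72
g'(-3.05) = -10.10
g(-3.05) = 24.50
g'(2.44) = 0.88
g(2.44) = -0.81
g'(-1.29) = -6.58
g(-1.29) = 9.82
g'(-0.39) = -4.78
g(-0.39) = 4.71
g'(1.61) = -0.78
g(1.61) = -0.85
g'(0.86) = -2.28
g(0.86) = 0.30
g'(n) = 2*n - 4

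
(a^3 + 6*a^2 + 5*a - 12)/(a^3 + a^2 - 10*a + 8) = (a + 3)/(a - 2)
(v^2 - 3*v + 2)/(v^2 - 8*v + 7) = (v - 2)/(v - 7)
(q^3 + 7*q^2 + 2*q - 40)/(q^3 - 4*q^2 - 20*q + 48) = (q + 5)/(q - 6)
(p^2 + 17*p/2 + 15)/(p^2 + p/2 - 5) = (p + 6)/(p - 2)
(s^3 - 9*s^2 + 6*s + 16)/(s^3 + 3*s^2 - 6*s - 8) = (s - 8)/(s + 4)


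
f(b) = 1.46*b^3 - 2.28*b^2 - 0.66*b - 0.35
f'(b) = 4.38*b^2 - 4.56*b - 0.66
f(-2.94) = -55.22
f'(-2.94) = 50.61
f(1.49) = -1.57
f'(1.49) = 2.27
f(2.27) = 3.48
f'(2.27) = 11.56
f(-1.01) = -3.51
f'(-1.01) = 8.41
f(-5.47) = -303.91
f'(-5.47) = 155.34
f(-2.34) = -30.00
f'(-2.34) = 33.99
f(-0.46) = -0.67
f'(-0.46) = 2.36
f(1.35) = -1.80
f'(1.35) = 1.17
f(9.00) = 873.37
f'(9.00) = 313.08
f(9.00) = 873.37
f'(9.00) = 313.08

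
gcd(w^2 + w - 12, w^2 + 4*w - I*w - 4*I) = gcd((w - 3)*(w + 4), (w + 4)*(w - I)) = w + 4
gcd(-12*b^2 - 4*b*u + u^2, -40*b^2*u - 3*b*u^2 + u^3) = 1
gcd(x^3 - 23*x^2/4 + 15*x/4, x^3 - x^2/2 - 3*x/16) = x^2 - 3*x/4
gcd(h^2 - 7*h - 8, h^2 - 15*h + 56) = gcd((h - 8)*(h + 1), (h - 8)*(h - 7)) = h - 8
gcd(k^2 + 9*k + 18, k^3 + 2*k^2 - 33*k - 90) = k + 3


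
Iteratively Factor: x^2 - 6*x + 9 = (x - 3)*(x - 3)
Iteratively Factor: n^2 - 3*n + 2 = (n - 2)*(n - 1)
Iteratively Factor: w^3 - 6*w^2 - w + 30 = (w - 3)*(w^2 - 3*w - 10) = (w - 3)*(w + 2)*(w - 5)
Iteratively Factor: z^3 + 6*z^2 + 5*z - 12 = (z + 4)*(z^2 + 2*z - 3) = (z + 3)*(z + 4)*(z - 1)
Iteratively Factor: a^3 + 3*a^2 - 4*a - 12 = (a + 3)*(a^2 - 4) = (a + 2)*(a + 3)*(a - 2)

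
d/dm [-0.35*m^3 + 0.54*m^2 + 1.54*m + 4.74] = -1.05*m^2 + 1.08*m + 1.54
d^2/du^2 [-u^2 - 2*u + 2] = -2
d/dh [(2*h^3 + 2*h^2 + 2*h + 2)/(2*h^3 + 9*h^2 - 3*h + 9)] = 2*(7*h^4 - 10*h^3 + 9*h^2 + 12)/(4*h^6 + 36*h^5 + 69*h^4 - 18*h^3 + 171*h^2 - 54*h + 81)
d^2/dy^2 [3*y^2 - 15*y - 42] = 6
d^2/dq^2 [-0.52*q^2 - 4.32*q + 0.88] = -1.04000000000000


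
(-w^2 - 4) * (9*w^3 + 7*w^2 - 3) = -9*w^5 - 7*w^4 - 36*w^3 - 25*w^2 + 12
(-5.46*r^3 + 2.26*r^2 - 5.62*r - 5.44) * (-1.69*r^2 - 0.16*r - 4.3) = 9.2274*r^5 - 2.9458*r^4 + 32.6142*r^3 + 0.374800000000002*r^2 + 25.0364*r + 23.392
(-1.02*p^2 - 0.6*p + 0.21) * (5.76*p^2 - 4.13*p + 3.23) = -5.8752*p^4 + 0.7566*p^3 + 0.393*p^2 - 2.8053*p + 0.6783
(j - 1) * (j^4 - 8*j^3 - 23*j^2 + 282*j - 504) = j^5 - 9*j^4 - 15*j^3 + 305*j^2 - 786*j + 504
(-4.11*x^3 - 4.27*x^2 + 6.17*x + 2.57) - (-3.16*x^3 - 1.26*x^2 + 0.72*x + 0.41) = -0.95*x^3 - 3.01*x^2 + 5.45*x + 2.16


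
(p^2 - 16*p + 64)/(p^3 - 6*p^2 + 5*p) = (p^2 - 16*p + 64)/(p*(p^2 - 6*p + 5))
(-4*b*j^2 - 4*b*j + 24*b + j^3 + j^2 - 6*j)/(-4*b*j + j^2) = j + 1 - 6/j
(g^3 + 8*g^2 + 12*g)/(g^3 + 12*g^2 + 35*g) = (g^2 + 8*g + 12)/(g^2 + 12*g + 35)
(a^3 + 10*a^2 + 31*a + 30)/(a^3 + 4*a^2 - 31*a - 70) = (a^2 + 8*a + 15)/(a^2 + 2*a - 35)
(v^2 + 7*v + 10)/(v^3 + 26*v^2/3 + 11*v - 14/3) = 3*(v + 5)/(3*v^2 + 20*v - 7)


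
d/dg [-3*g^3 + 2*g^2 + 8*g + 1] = -9*g^2 + 4*g + 8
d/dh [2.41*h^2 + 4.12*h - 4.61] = 4.82*h + 4.12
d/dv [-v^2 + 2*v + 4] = 2 - 2*v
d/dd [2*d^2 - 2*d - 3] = 4*d - 2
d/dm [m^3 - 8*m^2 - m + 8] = 3*m^2 - 16*m - 1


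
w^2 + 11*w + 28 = (w + 4)*(w + 7)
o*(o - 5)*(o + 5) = o^3 - 25*o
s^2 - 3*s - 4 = (s - 4)*(s + 1)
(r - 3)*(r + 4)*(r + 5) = r^3 + 6*r^2 - 7*r - 60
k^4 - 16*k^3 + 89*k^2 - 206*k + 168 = (k - 7)*(k - 4)*(k - 3)*(k - 2)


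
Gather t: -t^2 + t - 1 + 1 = -t^2 + t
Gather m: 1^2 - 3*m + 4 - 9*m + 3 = 8 - 12*m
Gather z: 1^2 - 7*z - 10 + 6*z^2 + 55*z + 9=6*z^2 + 48*z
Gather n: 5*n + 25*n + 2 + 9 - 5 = 30*n + 6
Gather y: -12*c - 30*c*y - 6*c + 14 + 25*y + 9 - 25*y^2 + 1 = -18*c - 25*y^2 + y*(25 - 30*c) + 24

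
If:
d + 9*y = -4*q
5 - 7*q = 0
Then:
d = -9*y - 20/7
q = 5/7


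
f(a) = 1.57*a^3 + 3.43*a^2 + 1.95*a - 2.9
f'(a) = 4.71*a^2 + 6.86*a + 1.95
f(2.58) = 51.92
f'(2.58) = 51.00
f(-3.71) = -43.10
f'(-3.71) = 41.33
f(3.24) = 92.82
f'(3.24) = 73.62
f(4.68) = 242.28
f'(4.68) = 137.22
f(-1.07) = -2.98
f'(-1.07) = 0.00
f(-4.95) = -118.93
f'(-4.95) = 83.40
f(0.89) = 2.66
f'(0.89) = 11.79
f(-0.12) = -3.09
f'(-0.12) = 1.19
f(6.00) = 471.40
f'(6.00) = 212.67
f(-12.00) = -2245.34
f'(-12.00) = 597.87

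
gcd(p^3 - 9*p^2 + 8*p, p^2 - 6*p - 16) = p - 8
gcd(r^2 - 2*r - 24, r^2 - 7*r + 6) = r - 6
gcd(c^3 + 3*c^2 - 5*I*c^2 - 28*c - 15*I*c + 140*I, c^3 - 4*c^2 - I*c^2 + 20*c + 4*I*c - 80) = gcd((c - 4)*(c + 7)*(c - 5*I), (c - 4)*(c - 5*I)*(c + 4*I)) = c^2 + c*(-4 - 5*I) + 20*I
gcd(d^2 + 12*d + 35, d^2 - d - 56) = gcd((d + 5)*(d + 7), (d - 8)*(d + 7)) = d + 7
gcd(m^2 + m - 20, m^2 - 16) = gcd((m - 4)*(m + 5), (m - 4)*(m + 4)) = m - 4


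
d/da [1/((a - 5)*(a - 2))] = (7 - 2*a)/(a^4 - 14*a^3 + 69*a^2 - 140*a + 100)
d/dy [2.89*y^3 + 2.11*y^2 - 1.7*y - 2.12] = 8.67*y^2 + 4.22*y - 1.7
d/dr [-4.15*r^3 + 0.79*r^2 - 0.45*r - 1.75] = -12.45*r^2 + 1.58*r - 0.45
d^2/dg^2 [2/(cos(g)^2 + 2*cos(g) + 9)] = (-8*sin(g)^4 - 60*sin(g)^2 + 51*cos(g) - 3*cos(3*g) + 48)/(-sin(g)^2 + 2*cos(g) + 10)^3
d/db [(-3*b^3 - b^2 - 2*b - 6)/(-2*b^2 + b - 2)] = (6*b^4 - 6*b^3 + 13*b^2 - 20*b + 10)/(4*b^4 - 4*b^3 + 9*b^2 - 4*b + 4)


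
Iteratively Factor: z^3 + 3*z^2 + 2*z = (z + 2)*(z^2 + z) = z*(z + 2)*(z + 1)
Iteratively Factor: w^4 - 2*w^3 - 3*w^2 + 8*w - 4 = (w - 1)*(w^3 - w^2 - 4*w + 4) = (w - 2)*(w - 1)*(w^2 + w - 2) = (w - 2)*(w - 1)*(w + 2)*(w - 1)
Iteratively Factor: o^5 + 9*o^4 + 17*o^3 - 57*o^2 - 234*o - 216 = (o + 3)*(o^4 + 6*o^3 - o^2 - 54*o - 72) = (o + 2)*(o + 3)*(o^3 + 4*o^2 - 9*o - 36) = (o + 2)*(o + 3)^2*(o^2 + o - 12) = (o + 2)*(o + 3)^2*(o + 4)*(o - 3)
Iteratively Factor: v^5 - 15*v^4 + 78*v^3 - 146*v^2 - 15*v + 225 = (v - 5)*(v^4 - 10*v^3 + 28*v^2 - 6*v - 45) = (v - 5)*(v + 1)*(v^3 - 11*v^2 + 39*v - 45) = (v - 5)*(v - 3)*(v + 1)*(v^2 - 8*v + 15) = (v - 5)*(v - 3)^2*(v + 1)*(v - 5)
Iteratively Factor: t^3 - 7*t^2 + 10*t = (t - 2)*(t^2 - 5*t) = (t - 5)*(t - 2)*(t)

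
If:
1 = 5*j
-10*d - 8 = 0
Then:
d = -4/5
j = 1/5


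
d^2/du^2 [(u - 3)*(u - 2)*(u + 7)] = 6*u + 4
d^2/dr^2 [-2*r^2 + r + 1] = -4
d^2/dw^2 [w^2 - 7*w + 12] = 2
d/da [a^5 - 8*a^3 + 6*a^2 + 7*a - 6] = 5*a^4 - 24*a^2 + 12*a + 7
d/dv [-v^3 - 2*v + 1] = -3*v^2 - 2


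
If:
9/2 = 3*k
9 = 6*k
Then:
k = 3/2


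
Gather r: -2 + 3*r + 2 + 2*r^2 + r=2*r^2 + 4*r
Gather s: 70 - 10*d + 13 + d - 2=81 - 9*d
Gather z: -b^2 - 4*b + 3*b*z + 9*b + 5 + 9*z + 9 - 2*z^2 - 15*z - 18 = -b^2 + 5*b - 2*z^2 + z*(3*b - 6) - 4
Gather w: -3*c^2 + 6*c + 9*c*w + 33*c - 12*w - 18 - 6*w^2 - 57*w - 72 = -3*c^2 + 39*c - 6*w^2 + w*(9*c - 69) - 90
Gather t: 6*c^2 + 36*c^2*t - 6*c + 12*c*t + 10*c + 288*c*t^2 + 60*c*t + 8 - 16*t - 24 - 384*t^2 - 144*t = 6*c^2 + 4*c + t^2*(288*c - 384) + t*(36*c^2 + 72*c - 160) - 16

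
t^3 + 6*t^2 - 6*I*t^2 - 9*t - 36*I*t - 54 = (t + 6)*(t - 3*I)^2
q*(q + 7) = q^2 + 7*q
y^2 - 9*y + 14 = (y - 7)*(y - 2)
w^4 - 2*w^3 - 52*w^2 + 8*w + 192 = (w - 8)*(w - 2)*(w + 2)*(w + 6)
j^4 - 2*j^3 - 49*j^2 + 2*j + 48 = (j - 8)*(j - 1)*(j + 1)*(j + 6)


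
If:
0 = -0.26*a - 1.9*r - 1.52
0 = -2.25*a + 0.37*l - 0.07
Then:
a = -7.30769230769231*r - 5.84615384615385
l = -44.4386694386694*r - 35.3617463617464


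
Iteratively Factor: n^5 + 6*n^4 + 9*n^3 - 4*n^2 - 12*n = (n + 2)*(n^4 + 4*n^3 + n^2 - 6*n) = (n + 2)*(n + 3)*(n^3 + n^2 - 2*n) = (n + 2)^2*(n + 3)*(n^2 - n) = n*(n + 2)^2*(n + 3)*(n - 1)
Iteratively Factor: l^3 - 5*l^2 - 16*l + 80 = (l - 5)*(l^2 - 16) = (l - 5)*(l - 4)*(l + 4)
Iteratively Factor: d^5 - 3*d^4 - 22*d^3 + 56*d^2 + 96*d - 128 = (d - 4)*(d^4 + d^3 - 18*d^2 - 16*d + 32) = (d - 4)^2*(d^3 + 5*d^2 + 2*d - 8) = (d - 4)^2*(d + 2)*(d^2 + 3*d - 4) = (d - 4)^2*(d + 2)*(d + 4)*(d - 1)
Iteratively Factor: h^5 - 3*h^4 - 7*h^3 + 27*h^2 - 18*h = (h - 2)*(h^4 - h^3 - 9*h^2 + 9*h) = h*(h - 2)*(h^3 - h^2 - 9*h + 9) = h*(h - 2)*(h - 1)*(h^2 - 9) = h*(h - 2)*(h - 1)*(h + 3)*(h - 3)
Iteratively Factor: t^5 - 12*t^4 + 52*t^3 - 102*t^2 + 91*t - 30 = (t - 1)*(t^4 - 11*t^3 + 41*t^2 - 61*t + 30) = (t - 3)*(t - 1)*(t^3 - 8*t^2 + 17*t - 10) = (t - 5)*(t - 3)*(t - 1)*(t^2 - 3*t + 2) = (t - 5)*(t - 3)*(t - 1)^2*(t - 2)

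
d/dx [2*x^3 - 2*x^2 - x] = 6*x^2 - 4*x - 1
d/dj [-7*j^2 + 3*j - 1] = 3 - 14*j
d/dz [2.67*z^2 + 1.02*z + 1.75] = 5.34*z + 1.02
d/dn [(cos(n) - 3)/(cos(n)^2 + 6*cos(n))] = (sin(n) - 18*sin(n)/cos(n)^2 - 6*tan(n))/(cos(n) + 6)^2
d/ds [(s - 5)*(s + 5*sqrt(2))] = 2*s - 5 + 5*sqrt(2)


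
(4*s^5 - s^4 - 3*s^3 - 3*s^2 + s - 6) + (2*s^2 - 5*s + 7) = 4*s^5 - s^4 - 3*s^3 - s^2 - 4*s + 1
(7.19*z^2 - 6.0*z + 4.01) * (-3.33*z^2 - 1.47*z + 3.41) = -23.9427*z^4 + 9.4107*z^3 + 19.9846*z^2 - 26.3547*z + 13.6741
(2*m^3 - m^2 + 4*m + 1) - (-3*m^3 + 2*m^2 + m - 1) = 5*m^3 - 3*m^2 + 3*m + 2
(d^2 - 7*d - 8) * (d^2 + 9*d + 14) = d^4 + 2*d^3 - 57*d^2 - 170*d - 112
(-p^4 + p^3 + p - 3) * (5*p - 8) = -5*p^5 + 13*p^4 - 8*p^3 + 5*p^2 - 23*p + 24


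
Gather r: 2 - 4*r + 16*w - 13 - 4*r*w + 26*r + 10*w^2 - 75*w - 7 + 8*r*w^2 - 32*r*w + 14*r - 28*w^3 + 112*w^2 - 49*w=r*(8*w^2 - 36*w + 36) - 28*w^3 + 122*w^2 - 108*w - 18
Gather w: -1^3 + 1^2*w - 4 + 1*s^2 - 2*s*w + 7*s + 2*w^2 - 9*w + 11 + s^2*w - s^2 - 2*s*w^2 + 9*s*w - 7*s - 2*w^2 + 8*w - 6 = -2*s*w^2 + w*(s^2 + 7*s)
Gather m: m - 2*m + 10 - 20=-m - 10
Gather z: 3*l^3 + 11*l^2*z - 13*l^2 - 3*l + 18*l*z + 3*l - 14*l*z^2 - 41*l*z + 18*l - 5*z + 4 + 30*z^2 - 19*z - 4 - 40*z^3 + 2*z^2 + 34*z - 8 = 3*l^3 - 13*l^2 + 18*l - 40*z^3 + z^2*(32 - 14*l) + z*(11*l^2 - 23*l + 10) - 8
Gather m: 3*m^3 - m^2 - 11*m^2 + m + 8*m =3*m^3 - 12*m^2 + 9*m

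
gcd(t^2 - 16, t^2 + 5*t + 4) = t + 4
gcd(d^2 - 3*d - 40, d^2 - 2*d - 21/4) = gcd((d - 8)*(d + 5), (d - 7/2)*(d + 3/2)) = 1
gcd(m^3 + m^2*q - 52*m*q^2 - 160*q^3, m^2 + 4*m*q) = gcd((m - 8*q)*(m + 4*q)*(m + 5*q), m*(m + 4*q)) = m + 4*q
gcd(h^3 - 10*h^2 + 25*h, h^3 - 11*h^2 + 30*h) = h^2 - 5*h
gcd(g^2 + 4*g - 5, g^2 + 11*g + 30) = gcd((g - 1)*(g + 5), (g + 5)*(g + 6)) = g + 5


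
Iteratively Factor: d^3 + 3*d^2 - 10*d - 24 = (d + 4)*(d^2 - d - 6) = (d - 3)*(d + 4)*(d + 2)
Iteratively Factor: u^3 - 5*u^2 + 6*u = (u - 2)*(u^2 - 3*u) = u*(u - 2)*(u - 3)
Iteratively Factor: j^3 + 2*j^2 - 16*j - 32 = (j - 4)*(j^2 + 6*j + 8) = (j - 4)*(j + 4)*(j + 2)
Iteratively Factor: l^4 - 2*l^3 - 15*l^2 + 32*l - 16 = (l - 4)*(l^3 + 2*l^2 - 7*l + 4) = (l - 4)*(l - 1)*(l^2 + 3*l - 4) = (l - 4)*(l - 1)*(l + 4)*(l - 1)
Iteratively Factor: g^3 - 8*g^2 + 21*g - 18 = (g - 3)*(g^2 - 5*g + 6) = (g - 3)*(g - 2)*(g - 3)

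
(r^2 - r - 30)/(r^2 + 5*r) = (r - 6)/r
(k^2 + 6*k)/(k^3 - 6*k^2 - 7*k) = (k + 6)/(k^2 - 6*k - 7)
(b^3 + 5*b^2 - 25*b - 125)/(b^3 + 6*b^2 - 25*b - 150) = (b + 5)/(b + 6)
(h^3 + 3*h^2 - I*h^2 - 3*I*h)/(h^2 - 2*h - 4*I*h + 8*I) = h*(h^2 + 3*h - I*h - 3*I)/(h^2 - 2*h - 4*I*h + 8*I)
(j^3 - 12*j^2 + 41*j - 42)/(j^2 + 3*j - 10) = (j^2 - 10*j + 21)/(j + 5)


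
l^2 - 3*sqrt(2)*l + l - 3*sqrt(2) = (l + 1)*(l - 3*sqrt(2))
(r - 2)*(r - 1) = r^2 - 3*r + 2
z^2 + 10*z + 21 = (z + 3)*(z + 7)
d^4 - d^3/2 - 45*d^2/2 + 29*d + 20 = (d - 4)*(d - 2)*(d + 1/2)*(d + 5)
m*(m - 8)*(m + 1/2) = m^3 - 15*m^2/2 - 4*m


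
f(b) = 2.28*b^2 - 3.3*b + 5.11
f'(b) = 4.56*b - 3.3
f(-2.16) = 22.88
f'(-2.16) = -13.15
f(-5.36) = 88.30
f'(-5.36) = -27.74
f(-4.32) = 61.92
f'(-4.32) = -23.00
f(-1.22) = 12.53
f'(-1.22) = -8.86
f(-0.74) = 8.80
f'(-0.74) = -6.67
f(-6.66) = 128.22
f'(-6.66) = -33.67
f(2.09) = 8.17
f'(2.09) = 6.23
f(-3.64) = 47.33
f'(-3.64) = -19.90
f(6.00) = 67.39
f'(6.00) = 24.06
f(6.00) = 67.39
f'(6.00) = 24.06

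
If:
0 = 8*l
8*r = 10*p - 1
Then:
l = 0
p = 4*r/5 + 1/10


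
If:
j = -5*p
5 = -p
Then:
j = 25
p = -5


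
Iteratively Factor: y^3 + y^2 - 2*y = (y + 2)*(y^2 - y) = y*(y + 2)*(y - 1)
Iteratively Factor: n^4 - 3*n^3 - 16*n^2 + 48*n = (n - 4)*(n^3 + n^2 - 12*n) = (n - 4)*(n + 4)*(n^2 - 3*n) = n*(n - 4)*(n + 4)*(n - 3)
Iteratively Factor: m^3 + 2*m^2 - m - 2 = (m - 1)*(m^2 + 3*m + 2) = (m - 1)*(m + 1)*(m + 2)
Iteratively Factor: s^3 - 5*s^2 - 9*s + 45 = (s - 3)*(s^2 - 2*s - 15) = (s - 5)*(s - 3)*(s + 3)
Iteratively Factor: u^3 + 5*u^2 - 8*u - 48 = (u + 4)*(u^2 + u - 12) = (u - 3)*(u + 4)*(u + 4)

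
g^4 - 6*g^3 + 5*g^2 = g^2*(g - 5)*(g - 1)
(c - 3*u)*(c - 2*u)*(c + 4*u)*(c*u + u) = c^4*u - c^3*u^2 + c^3*u - 14*c^2*u^3 - c^2*u^2 + 24*c*u^4 - 14*c*u^3 + 24*u^4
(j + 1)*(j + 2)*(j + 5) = j^3 + 8*j^2 + 17*j + 10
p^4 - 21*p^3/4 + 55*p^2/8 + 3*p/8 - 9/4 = (p - 3)*(p - 2)*(p - 3/4)*(p + 1/2)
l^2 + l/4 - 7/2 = (l - 7/4)*(l + 2)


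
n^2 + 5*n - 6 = (n - 1)*(n + 6)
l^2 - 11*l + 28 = (l - 7)*(l - 4)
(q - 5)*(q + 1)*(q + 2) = q^3 - 2*q^2 - 13*q - 10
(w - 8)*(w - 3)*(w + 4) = w^3 - 7*w^2 - 20*w + 96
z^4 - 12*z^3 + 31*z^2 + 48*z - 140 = (z - 7)*(z - 5)*(z - 2)*(z + 2)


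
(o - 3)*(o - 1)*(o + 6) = o^3 + 2*o^2 - 21*o + 18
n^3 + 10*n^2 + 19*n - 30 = (n - 1)*(n + 5)*(n + 6)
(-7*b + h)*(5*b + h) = -35*b^2 - 2*b*h + h^2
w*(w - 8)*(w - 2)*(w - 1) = w^4 - 11*w^3 + 26*w^2 - 16*w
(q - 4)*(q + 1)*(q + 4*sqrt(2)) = q^3 - 3*q^2 + 4*sqrt(2)*q^2 - 12*sqrt(2)*q - 4*q - 16*sqrt(2)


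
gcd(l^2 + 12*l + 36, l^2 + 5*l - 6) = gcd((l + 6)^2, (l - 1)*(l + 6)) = l + 6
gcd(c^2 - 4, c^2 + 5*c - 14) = c - 2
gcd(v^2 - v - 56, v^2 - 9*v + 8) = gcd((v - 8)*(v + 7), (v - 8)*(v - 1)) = v - 8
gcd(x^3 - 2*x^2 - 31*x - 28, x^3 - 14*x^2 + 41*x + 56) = x^2 - 6*x - 7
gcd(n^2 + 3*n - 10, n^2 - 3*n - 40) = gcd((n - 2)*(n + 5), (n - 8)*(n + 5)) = n + 5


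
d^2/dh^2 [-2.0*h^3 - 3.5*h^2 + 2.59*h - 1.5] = -12.0*h - 7.0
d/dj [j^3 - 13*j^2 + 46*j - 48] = 3*j^2 - 26*j + 46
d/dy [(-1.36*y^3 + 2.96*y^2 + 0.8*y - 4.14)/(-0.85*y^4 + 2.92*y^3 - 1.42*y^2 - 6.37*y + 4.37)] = (-1.156*y^6 + 5.032*y^5 - 4.672*y^4 - 1.4216*y^3 + 0.717599999999997*y^2 + 14.1128*y - 22.8758)/(0.7225*y^8 - 4.964*y^7 + 10.9404*y^6 + 2.5362*y^5 - 42.6134*y^4 + 43.6116*y^3 + 28.1661*y^2 - 55.6738*y + 19.0969)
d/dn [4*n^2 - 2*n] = 8*n - 2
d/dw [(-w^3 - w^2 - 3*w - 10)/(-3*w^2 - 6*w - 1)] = (3*w^4 + 12*w^3 - 58*w - 57)/(9*w^4 + 36*w^3 + 42*w^2 + 12*w + 1)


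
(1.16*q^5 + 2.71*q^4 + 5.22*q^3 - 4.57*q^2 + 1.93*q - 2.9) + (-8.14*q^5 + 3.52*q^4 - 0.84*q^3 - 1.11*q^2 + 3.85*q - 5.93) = -6.98*q^5 + 6.23*q^4 + 4.38*q^3 - 5.68*q^2 + 5.78*q - 8.83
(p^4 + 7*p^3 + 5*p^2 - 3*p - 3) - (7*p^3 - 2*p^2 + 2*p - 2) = p^4 + 7*p^2 - 5*p - 1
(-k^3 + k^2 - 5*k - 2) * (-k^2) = k^5 - k^4 + 5*k^3 + 2*k^2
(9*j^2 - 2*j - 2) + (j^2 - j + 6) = 10*j^2 - 3*j + 4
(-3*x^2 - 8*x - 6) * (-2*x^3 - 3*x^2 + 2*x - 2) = 6*x^5 + 25*x^4 + 30*x^3 + 8*x^2 + 4*x + 12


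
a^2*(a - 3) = a^3 - 3*a^2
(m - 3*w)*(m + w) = m^2 - 2*m*w - 3*w^2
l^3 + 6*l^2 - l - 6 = (l - 1)*(l + 1)*(l + 6)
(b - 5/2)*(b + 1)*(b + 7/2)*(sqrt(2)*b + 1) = sqrt(2)*b^4 + b^3 + 2*sqrt(2)*b^3 - 31*sqrt(2)*b^2/4 + 2*b^2 - 35*sqrt(2)*b/4 - 31*b/4 - 35/4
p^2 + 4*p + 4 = (p + 2)^2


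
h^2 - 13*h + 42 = (h - 7)*(h - 6)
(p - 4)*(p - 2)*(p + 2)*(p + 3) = p^4 - p^3 - 16*p^2 + 4*p + 48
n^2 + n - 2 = (n - 1)*(n + 2)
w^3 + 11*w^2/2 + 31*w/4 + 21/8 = (w + 1/2)*(w + 3/2)*(w + 7/2)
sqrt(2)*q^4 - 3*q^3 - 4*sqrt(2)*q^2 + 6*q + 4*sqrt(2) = (q - 2*sqrt(2))*(q - sqrt(2))*(q + sqrt(2))*(sqrt(2)*q + 1)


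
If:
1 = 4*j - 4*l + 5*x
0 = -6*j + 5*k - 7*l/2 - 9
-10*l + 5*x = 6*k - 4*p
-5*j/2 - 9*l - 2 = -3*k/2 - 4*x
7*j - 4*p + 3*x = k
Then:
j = -50/3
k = -42/5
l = 14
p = -511/60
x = 371/15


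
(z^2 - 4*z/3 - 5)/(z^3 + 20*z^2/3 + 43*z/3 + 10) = (z - 3)/(z^2 + 5*z + 6)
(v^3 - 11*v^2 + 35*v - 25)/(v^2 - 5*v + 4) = (v^2 - 10*v + 25)/(v - 4)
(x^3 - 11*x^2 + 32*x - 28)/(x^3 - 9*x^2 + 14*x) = (x - 2)/x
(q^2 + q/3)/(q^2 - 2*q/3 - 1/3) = q/(q - 1)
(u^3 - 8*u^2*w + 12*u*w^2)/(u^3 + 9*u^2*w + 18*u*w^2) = (u^2 - 8*u*w + 12*w^2)/(u^2 + 9*u*w + 18*w^2)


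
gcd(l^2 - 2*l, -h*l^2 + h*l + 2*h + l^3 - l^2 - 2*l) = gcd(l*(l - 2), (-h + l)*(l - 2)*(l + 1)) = l - 2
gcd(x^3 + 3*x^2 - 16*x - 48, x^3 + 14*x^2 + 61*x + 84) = x^2 + 7*x + 12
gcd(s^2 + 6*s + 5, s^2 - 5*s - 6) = s + 1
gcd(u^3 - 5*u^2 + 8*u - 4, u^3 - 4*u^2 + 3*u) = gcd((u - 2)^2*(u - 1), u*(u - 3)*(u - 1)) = u - 1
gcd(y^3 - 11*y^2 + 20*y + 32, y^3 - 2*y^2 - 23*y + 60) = y - 4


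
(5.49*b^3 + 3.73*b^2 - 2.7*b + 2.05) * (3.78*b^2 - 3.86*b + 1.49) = 20.7522*b^5 - 7.092*b^4 - 16.4237*b^3 + 23.7287*b^2 - 11.936*b + 3.0545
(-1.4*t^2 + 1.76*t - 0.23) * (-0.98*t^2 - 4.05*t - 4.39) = 1.372*t^4 + 3.9452*t^3 - 0.756600000000001*t^2 - 6.7949*t + 1.0097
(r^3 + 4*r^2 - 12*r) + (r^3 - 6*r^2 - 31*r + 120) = 2*r^3 - 2*r^2 - 43*r + 120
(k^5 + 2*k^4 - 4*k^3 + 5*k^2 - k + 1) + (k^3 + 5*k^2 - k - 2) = k^5 + 2*k^4 - 3*k^3 + 10*k^2 - 2*k - 1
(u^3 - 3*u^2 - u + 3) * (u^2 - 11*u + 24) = u^5 - 14*u^4 + 56*u^3 - 58*u^2 - 57*u + 72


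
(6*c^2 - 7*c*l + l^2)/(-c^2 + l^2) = (-6*c + l)/(c + l)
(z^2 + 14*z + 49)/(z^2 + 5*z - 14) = (z + 7)/(z - 2)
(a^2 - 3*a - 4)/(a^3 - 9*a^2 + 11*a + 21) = (a - 4)/(a^2 - 10*a + 21)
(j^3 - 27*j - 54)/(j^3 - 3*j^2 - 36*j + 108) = (j^2 + 6*j + 9)/(j^2 + 3*j - 18)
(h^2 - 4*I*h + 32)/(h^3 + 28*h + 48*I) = (h - 8*I)/(h^2 - 4*I*h + 12)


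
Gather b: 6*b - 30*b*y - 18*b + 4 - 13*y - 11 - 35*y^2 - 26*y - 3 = b*(-30*y - 12) - 35*y^2 - 39*y - 10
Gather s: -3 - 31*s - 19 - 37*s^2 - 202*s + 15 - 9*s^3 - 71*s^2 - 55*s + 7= -9*s^3 - 108*s^2 - 288*s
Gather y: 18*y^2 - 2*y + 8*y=18*y^2 + 6*y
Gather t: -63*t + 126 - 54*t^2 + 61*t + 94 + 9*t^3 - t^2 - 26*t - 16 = 9*t^3 - 55*t^2 - 28*t + 204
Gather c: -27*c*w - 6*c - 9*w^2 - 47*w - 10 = c*(-27*w - 6) - 9*w^2 - 47*w - 10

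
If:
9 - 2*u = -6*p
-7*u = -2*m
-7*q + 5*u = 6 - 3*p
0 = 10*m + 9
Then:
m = -9/10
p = -111/70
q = -843/490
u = -9/35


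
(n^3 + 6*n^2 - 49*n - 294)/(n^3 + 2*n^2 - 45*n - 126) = (n + 7)/(n + 3)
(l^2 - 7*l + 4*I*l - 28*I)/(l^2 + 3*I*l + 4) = (l - 7)/(l - I)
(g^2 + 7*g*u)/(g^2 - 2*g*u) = (g + 7*u)/(g - 2*u)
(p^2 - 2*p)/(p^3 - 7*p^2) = (p - 2)/(p*(p - 7))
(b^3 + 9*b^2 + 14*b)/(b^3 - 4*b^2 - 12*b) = (b + 7)/(b - 6)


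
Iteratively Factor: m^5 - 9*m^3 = (m)*(m^4 - 9*m^2) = m*(m - 3)*(m^3 + 3*m^2) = m^2*(m - 3)*(m^2 + 3*m) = m^3*(m - 3)*(m + 3)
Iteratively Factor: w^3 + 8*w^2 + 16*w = (w + 4)*(w^2 + 4*w) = w*(w + 4)*(w + 4)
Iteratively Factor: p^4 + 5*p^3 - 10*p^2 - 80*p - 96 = (p - 4)*(p^3 + 9*p^2 + 26*p + 24) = (p - 4)*(p + 2)*(p^2 + 7*p + 12) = (p - 4)*(p + 2)*(p + 4)*(p + 3)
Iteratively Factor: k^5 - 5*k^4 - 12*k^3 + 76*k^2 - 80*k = (k - 5)*(k^4 - 12*k^2 + 16*k) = (k - 5)*(k - 2)*(k^3 + 2*k^2 - 8*k) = k*(k - 5)*(k - 2)*(k^2 + 2*k - 8) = k*(k - 5)*(k - 2)^2*(k + 4)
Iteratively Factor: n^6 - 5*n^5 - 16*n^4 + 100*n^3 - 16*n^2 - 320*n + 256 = (n - 2)*(n^5 - 3*n^4 - 22*n^3 + 56*n^2 + 96*n - 128) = (n - 2)*(n - 1)*(n^4 - 2*n^3 - 24*n^2 + 32*n + 128) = (n - 4)*(n - 2)*(n - 1)*(n^3 + 2*n^2 - 16*n - 32) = (n - 4)*(n - 2)*(n - 1)*(n + 4)*(n^2 - 2*n - 8) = (n - 4)*(n - 2)*(n - 1)*(n + 2)*(n + 4)*(n - 4)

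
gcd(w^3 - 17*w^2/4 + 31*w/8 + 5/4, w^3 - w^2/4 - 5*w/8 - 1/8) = w + 1/4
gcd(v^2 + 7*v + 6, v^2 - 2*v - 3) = v + 1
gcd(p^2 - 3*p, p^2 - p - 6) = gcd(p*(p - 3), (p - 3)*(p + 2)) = p - 3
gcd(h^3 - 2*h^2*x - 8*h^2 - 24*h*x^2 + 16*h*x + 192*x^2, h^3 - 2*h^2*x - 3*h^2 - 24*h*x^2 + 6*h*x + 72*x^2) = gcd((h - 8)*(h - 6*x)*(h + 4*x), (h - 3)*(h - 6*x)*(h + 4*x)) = -h^2 + 2*h*x + 24*x^2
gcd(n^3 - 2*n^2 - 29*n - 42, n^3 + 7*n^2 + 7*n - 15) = n + 3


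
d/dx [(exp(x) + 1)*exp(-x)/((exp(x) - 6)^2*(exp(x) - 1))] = (-3*exp(3*x) + 4*exp(2*x) + 15*exp(x) - 6)*exp(-x)/(exp(5*x) - 20*exp(4*x) + 145*exp(3*x) - 450*exp(2*x) + 540*exp(x) - 216)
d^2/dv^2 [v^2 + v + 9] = 2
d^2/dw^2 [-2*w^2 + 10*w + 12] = -4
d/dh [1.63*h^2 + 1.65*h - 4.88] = 3.26*h + 1.65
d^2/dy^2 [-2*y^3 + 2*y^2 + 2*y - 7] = 4 - 12*y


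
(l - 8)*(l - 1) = l^2 - 9*l + 8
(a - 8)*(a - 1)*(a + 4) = a^3 - 5*a^2 - 28*a + 32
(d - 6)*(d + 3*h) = d^2 + 3*d*h - 6*d - 18*h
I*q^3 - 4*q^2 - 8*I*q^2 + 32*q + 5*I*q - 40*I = (q - 8)*(q + 5*I)*(I*q + 1)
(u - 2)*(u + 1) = u^2 - u - 2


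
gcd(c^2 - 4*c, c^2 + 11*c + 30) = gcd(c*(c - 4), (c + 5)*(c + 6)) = 1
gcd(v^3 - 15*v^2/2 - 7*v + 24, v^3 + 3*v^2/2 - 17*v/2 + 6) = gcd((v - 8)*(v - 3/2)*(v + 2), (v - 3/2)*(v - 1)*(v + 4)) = v - 3/2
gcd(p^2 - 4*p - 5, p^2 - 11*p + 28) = 1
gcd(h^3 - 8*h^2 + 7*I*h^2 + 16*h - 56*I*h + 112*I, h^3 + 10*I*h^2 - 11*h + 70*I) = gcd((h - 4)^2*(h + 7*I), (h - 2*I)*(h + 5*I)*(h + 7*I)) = h + 7*I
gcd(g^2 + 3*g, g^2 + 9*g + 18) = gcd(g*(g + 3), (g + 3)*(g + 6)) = g + 3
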